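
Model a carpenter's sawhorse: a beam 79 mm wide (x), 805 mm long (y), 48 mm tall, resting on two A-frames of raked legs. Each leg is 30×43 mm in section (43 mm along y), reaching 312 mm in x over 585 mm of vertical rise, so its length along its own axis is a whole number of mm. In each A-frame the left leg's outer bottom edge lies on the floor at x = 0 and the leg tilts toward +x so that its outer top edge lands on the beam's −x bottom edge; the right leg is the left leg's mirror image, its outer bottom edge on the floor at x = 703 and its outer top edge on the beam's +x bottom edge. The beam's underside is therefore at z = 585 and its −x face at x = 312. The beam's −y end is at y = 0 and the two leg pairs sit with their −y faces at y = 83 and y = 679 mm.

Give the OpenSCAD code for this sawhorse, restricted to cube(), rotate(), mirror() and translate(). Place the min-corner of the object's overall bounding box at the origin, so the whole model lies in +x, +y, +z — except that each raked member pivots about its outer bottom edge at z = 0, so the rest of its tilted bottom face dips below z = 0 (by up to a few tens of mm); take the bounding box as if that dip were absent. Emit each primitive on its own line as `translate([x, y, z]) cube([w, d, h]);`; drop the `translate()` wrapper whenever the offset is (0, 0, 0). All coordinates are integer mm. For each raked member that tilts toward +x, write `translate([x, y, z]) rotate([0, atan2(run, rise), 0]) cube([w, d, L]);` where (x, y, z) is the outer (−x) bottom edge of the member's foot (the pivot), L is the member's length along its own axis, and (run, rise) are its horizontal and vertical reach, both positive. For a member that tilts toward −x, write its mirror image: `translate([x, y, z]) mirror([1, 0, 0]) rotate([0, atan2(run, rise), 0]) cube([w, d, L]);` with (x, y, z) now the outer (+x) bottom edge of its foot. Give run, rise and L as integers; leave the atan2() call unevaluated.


translate([312, 0, 585]) cube([79, 805, 48]);
translate([0, 83, 0]) rotate([0, atan2(312, 585), 0]) cube([30, 43, 663]);
translate([703, 83, 0]) mirror([1, 0, 0]) rotate([0, atan2(312, 585), 0]) cube([30, 43, 663]);
translate([0, 679, 0]) rotate([0, atan2(312, 585), 0]) cube([30, 43, 663]);
translate([703, 679, 0]) mirror([1, 0, 0]) rotate([0, atan2(312, 585), 0]) cube([30, 43, 663]);


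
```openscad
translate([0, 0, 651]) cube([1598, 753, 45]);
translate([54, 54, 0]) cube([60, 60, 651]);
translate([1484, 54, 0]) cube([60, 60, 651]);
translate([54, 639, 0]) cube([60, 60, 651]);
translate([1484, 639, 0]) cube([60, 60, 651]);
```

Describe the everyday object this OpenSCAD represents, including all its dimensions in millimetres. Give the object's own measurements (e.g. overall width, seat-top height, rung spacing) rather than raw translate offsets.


A rectangular dining table. The top is 1598×753×45 mm with its upper surface at z = 696 mm. It stands on four 60×60 mm square legs, each inset 54 mm from the nearest pair of top edges, running from the floor to the underside of the top.


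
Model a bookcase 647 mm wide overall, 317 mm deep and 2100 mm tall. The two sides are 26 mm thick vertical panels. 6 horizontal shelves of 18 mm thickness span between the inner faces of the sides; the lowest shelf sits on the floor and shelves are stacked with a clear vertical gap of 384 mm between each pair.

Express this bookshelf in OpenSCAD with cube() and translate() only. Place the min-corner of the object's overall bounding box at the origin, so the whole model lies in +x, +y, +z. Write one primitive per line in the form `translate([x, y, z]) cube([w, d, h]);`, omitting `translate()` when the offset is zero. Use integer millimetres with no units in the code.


cube([26, 317, 2100]);
translate([621, 0, 0]) cube([26, 317, 2100]);
translate([26, 0, 0]) cube([595, 317, 18]);
translate([26, 0, 402]) cube([595, 317, 18]);
translate([26, 0, 804]) cube([595, 317, 18]);
translate([26, 0, 1206]) cube([595, 317, 18]);
translate([26, 0, 1608]) cube([595, 317, 18]);
translate([26, 0, 2010]) cube([595, 317, 18]);


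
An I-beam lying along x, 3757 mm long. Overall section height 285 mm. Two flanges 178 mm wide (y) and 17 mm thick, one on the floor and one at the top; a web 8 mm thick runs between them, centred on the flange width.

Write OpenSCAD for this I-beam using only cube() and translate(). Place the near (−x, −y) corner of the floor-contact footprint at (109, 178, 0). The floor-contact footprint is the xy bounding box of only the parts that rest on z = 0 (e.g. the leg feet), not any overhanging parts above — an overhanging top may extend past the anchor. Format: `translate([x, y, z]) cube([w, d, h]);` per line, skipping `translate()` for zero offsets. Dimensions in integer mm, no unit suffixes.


translate([109, 178, 0]) cube([3757, 178, 17]);
translate([109, 263, 17]) cube([3757, 8, 251]);
translate([109, 178, 268]) cube([3757, 178, 17]);


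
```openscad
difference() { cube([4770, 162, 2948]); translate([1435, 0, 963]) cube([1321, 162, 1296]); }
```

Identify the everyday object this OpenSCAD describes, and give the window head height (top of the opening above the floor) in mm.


A wall with a window opening. The window head height is 2259 mm.

A wall with a rectangular opening subtracted — a window. Sill at z = 963, opening 1296 mm tall, so the head is at 963 + 1296 = 2259 mm.


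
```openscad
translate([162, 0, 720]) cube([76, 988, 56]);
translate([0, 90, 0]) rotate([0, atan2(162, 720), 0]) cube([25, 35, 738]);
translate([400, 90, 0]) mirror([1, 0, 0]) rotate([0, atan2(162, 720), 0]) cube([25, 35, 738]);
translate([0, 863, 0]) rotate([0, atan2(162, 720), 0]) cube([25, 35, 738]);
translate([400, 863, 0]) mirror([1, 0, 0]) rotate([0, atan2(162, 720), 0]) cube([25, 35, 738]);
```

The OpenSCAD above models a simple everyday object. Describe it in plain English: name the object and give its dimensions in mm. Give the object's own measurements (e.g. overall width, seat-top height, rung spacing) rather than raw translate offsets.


A sawhorse. A 76×988×56 mm beam (x, y, z) sits on two A-frame leg pairs. Each pair is two raked legs of 25×35 mm section (35 mm along y) splaying symmetrically in x. Each leg rises 720 mm vertically over 162 mm of horizontal reach and is 738 mm long along its own axis. Every leg's outer bottom edge rests on the floor and its outer top edge meets a bottom edge of the beam — the left legs (tilting toward +x) meet the beam's −x bottom edge, the right legs (their mirror images, tilting toward −x) meet its +x bottom edge — so the leg tops tuck under the beam, the beam's underside is 720 mm above the floor, and the feet are 400 mm apart outside-to-outside with the beam centred between them. The two leg pairs are set in 90 mm from either end of the beam.


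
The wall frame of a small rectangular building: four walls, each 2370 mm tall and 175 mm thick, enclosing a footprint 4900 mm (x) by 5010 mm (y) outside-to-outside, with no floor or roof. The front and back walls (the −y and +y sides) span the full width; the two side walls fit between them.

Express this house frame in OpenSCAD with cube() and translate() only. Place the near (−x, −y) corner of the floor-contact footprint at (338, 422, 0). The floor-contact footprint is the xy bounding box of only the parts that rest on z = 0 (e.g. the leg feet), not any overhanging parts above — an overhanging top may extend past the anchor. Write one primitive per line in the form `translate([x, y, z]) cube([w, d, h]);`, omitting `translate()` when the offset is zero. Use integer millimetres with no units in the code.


translate([338, 422, 0]) cube([4900, 175, 2370]);
translate([338, 5257, 0]) cube([4900, 175, 2370]);
translate([338, 597, 0]) cube([175, 4660, 2370]);
translate([5063, 597, 0]) cube([175, 4660, 2370]);


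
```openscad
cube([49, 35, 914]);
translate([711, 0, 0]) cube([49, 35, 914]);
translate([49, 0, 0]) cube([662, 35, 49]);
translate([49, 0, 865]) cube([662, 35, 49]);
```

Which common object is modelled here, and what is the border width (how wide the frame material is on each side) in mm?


A picture frame. The border width is 49 mm.

Four thin pieces enclosing a rectangular opening — a picture frame. The two full-height stiles are 914 mm tall; the top rail sits at z = 865 and is 49 mm tall, so the border above the opening is 914 − 865 = 49 mm, matching the stile x-width.


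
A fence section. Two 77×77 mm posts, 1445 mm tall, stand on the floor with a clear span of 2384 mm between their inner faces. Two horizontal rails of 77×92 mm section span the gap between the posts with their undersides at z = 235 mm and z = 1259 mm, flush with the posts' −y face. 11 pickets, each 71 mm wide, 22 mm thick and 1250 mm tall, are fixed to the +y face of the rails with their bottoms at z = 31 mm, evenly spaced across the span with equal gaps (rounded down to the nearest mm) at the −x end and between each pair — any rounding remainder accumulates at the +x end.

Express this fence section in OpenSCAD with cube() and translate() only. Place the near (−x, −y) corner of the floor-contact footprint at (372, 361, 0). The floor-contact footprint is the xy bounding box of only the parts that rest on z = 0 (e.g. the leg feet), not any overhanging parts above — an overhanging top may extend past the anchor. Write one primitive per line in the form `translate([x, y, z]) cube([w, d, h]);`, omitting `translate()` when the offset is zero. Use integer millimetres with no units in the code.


translate([372, 361, 0]) cube([77, 77, 1445]);
translate([2833, 361, 0]) cube([77, 77, 1445]);
translate([449, 361, 235]) cube([2384, 77, 92]);
translate([449, 361, 1259]) cube([2384, 77, 92]);
translate([582, 438, 31]) cube([71, 22, 1250]);
translate([786, 438, 31]) cube([71, 22, 1250]);
translate([990, 438, 31]) cube([71, 22, 1250]);
translate([1194, 438, 31]) cube([71, 22, 1250]);
translate([1398, 438, 31]) cube([71, 22, 1250]);
translate([1602, 438, 31]) cube([71, 22, 1250]);
translate([1806, 438, 31]) cube([71, 22, 1250]);
translate([2010, 438, 31]) cube([71, 22, 1250]);
translate([2214, 438, 31]) cube([71, 22, 1250]);
translate([2418, 438, 31]) cube([71, 22, 1250]);
translate([2622, 438, 31]) cube([71, 22, 1250]);


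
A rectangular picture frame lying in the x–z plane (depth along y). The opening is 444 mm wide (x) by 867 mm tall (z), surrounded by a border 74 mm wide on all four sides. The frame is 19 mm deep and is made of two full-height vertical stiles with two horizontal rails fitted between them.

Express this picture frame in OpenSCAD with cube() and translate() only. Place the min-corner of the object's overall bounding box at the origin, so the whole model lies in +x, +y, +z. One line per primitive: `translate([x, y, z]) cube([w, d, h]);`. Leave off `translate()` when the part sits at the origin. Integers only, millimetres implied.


cube([74, 19, 1015]);
translate([518, 0, 0]) cube([74, 19, 1015]);
translate([74, 0, 0]) cube([444, 19, 74]);
translate([74, 0, 941]) cube([444, 19, 74]);


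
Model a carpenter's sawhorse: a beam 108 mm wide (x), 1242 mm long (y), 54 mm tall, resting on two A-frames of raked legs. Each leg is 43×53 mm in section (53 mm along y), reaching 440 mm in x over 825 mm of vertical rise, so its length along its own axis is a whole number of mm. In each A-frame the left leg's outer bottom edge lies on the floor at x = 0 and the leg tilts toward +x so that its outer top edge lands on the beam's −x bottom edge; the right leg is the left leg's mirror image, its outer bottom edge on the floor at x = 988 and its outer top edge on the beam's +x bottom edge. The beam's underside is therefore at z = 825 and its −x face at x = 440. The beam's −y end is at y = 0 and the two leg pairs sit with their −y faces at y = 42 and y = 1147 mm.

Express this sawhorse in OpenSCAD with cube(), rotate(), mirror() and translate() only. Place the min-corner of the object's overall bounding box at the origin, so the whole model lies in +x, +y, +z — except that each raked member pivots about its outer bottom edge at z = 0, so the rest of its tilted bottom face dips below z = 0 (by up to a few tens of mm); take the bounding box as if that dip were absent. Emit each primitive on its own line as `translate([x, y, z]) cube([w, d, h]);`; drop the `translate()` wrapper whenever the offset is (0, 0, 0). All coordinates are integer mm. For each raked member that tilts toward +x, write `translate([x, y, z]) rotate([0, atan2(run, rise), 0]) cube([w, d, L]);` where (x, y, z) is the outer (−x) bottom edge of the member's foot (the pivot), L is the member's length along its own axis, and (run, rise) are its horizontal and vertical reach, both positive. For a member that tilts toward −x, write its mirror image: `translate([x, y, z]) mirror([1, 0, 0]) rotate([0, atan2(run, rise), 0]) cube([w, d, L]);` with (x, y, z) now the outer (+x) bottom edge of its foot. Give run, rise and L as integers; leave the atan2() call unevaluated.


translate([440, 0, 825]) cube([108, 1242, 54]);
translate([0, 42, 0]) rotate([0, atan2(440, 825), 0]) cube([43, 53, 935]);
translate([988, 42, 0]) mirror([1, 0, 0]) rotate([0, atan2(440, 825), 0]) cube([43, 53, 935]);
translate([0, 1147, 0]) rotate([0, atan2(440, 825), 0]) cube([43, 53, 935]);
translate([988, 1147, 0]) mirror([1, 0, 0]) rotate([0, atan2(440, 825), 0]) cube([43, 53, 935]);


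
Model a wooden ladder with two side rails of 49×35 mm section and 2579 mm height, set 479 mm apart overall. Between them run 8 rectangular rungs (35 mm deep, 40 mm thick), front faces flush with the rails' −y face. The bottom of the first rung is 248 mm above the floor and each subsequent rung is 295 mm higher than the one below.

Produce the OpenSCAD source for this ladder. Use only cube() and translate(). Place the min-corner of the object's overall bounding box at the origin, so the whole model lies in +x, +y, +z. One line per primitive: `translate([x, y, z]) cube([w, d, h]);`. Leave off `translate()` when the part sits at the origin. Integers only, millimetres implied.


cube([49, 35, 2579]);
translate([430, 0, 0]) cube([49, 35, 2579]);
translate([49, 0, 248]) cube([381, 35, 40]);
translate([49, 0, 543]) cube([381, 35, 40]);
translate([49, 0, 838]) cube([381, 35, 40]);
translate([49, 0, 1133]) cube([381, 35, 40]);
translate([49, 0, 1428]) cube([381, 35, 40]);
translate([49, 0, 1723]) cube([381, 35, 40]);
translate([49, 0, 2018]) cube([381, 35, 40]);
translate([49, 0, 2313]) cube([381, 35, 40]);


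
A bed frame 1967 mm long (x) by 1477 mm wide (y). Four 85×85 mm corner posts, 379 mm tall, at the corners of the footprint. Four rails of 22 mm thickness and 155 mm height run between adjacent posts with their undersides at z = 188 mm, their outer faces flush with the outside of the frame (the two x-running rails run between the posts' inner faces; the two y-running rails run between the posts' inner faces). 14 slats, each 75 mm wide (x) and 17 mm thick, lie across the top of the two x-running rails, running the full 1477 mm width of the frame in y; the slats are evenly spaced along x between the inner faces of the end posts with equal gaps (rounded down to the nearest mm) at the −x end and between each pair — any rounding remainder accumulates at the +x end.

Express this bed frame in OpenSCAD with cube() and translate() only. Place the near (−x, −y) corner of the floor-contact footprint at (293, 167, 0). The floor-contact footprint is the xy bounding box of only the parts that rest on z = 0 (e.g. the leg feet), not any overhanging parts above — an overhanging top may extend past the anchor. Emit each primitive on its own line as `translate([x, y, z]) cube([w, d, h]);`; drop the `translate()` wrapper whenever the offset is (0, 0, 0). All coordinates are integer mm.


translate([293, 167, 0]) cube([85, 85, 379]);
translate([293, 1559, 0]) cube([85, 85, 379]);
translate([2175, 167, 0]) cube([85, 85, 379]);
translate([2175, 1559, 0]) cube([85, 85, 379]);
translate([378, 167, 188]) cube([1797, 22, 155]);
translate([378, 1622, 188]) cube([1797, 22, 155]);
translate([293, 252, 188]) cube([22, 1307, 155]);
translate([2238, 252, 188]) cube([22, 1307, 155]);
translate([427, 167, 343]) cube([75, 1477, 17]);
translate([551, 167, 343]) cube([75, 1477, 17]);
translate([675, 167, 343]) cube([75, 1477, 17]);
translate([799, 167, 343]) cube([75, 1477, 17]);
translate([923, 167, 343]) cube([75, 1477, 17]);
translate([1047, 167, 343]) cube([75, 1477, 17]);
translate([1171, 167, 343]) cube([75, 1477, 17]);
translate([1295, 167, 343]) cube([75, 1477, 17]);
translate([1419, 167, 343]) cube([75, 1477, 17]);
translate([1543, 167, 343]) cube([75, 1477, 17]);
translate([1667, 167, 343]) cube([75, 1477, 17]);
translate([1791, 167, 343]) cube([75, 1477, 17]);
translate([1915, 167, 343]) cube([75, 1477, 17]);
translate([2039, 167, 343]) cube([75, 1477, 17]);


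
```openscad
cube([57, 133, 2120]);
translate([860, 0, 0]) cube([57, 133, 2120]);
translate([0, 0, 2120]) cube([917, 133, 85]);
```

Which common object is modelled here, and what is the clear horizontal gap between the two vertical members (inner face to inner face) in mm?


A door frame. The clear opening width is 803 mm.

Two 2120 mm tall posts with a header on top — a door frame. The left jamb is 57 mm wide at x = 0; the right jamb starts at x = 860. The clear opening is 860 − 57 = 803 mm.


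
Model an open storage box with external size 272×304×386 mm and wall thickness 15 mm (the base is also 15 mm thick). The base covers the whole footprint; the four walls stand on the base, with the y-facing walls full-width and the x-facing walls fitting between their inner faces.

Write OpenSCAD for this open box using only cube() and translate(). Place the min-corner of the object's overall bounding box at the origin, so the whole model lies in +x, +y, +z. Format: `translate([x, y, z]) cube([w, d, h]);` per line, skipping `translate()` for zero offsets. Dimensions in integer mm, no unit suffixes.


cube([272, 304, 15]);
translate([0, 0, 15]) cube([272, 15, 371]);
translate([0, 289, 15]) cube([272, 15, 371]);
translate([0, 15, 15]) cube([15, 274, 371]);
translate([257, 15, 15]) cube([15, 274, 371]);


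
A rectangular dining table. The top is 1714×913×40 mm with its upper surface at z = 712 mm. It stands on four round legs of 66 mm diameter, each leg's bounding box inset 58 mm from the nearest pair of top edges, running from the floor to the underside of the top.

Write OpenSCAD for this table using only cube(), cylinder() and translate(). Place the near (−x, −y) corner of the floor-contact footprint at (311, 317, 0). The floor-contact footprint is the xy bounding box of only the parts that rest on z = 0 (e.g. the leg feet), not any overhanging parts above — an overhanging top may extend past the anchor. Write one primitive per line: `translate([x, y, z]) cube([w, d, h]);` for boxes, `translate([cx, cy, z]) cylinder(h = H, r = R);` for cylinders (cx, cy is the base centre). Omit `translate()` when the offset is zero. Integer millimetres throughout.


// leg_h = 712 - 40 = 672
translate([253, 259, 672]) cube([1714, 913, 40]);
translate([344, 350, 0]) cylinder(h = 672, r = 33);
translate([1876, 350, 0]) cylinder(h = 672, r = 33);
translate([344, 1081, 0]) cylinder(h = 672, r = 33);
translate([1876, 1081, 0]) cylinder(h = 672, r = 33);


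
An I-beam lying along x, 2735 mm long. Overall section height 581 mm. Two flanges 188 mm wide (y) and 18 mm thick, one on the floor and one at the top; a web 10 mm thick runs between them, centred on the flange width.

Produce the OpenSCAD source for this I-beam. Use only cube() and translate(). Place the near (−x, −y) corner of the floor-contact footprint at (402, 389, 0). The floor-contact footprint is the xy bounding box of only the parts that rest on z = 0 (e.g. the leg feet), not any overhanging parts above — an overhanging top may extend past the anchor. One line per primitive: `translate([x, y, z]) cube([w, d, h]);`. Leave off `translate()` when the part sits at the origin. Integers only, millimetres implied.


translate([402, 389, 0]) cube([2735, 188, 18]);
translate([402, 478, 18]) cube([2735, 10, 545]);
translate([402, 389, 563]) cube([2735, 188, 18]);


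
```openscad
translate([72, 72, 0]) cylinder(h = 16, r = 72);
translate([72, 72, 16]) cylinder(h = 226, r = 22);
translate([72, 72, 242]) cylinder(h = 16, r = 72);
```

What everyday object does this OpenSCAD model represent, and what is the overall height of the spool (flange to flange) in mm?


A spool. The overall height is 258 mm.

Three coaxial cylinders, large–small–large — a spool. Two 16 mm flanges and a 226 mm core give 16 + 226 + 16 = 258 mm.


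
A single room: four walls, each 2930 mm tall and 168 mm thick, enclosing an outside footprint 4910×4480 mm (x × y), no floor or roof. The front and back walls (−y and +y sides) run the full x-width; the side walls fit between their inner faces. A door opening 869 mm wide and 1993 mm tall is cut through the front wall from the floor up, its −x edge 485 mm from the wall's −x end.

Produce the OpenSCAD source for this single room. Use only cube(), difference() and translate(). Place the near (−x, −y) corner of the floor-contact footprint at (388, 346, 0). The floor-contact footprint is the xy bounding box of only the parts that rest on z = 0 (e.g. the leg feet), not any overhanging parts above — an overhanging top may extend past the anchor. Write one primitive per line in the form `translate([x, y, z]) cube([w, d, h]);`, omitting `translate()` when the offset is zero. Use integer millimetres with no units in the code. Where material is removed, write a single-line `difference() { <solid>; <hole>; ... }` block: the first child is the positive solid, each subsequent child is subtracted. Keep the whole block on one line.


difference() { translate([388, 346, 0]) cube([4910, 168, 2930]); translate([873, 346, 0]) cube([869, 168, 1993]); }
translate([388, 4658, 0]) cube([4910, 168, 2930]);
translate([388, 514, 0]) cube([168, 4144, 2930]);
translate([5130, 514, 0]) cube([168, 4144, 2930]);


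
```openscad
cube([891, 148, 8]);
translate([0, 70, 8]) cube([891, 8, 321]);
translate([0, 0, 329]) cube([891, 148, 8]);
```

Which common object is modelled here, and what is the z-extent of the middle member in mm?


An I-beam. The web height is 321 mm.

Two wide flanges with a thin centred web — an I-beam. Overall 337 mm minus two 8 mm flanges gives a web of 337 − 2·8 = 321 mm.


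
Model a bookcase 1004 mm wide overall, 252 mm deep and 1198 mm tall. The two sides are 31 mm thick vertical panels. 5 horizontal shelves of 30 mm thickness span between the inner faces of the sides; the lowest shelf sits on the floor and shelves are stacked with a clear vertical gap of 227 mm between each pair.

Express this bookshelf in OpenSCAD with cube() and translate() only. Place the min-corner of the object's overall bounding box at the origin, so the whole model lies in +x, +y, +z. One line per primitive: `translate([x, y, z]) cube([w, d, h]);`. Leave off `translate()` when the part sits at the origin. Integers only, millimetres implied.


cube([31, 252, 1198]);
translate([973, 0, 0]) cube([31, 252, 1198]);
translate([31, 0, 0]) cube([942, 252, 30]);
translate([31, 0, 257]) cube([942, 252, 30]);
translate([31, 0, 514]) cube([942, 252, 30]);
translate([31, 0, 771]) cube([942, 252, 30]);
translate([31, 0, 1028]) cube([942, 252, 30]);


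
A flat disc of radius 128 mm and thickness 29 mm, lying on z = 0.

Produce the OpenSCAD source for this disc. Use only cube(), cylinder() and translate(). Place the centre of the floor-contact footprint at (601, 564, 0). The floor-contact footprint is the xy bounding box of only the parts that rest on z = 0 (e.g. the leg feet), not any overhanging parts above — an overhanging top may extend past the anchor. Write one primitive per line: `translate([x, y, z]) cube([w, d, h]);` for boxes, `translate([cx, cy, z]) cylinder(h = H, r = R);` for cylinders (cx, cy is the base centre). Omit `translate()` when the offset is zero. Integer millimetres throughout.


translate([601, 564, 0]) cylinder(h = 29, r = 128);


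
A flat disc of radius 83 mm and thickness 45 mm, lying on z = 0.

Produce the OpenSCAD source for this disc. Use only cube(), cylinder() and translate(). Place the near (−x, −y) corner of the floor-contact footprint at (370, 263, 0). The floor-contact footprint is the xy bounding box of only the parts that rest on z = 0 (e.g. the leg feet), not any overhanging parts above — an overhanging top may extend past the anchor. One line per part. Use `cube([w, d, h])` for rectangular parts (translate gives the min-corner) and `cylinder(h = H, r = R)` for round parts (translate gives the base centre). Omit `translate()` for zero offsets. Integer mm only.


translate([453, 346, 0]) cylinder(h = 45, r = 83);


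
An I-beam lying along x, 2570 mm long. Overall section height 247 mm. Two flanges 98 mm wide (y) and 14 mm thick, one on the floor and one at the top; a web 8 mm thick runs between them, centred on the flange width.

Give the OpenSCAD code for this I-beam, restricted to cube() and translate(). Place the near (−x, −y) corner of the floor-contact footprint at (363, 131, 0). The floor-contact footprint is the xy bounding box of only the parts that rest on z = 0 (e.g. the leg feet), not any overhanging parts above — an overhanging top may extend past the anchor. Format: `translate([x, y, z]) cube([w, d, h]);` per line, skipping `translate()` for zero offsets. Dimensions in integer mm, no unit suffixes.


translate([363, 131, 0]) cube([2570, 98, 14]);
translate([363, 176, 14]) cube([2570, 8, 219]);
translate([363, 131, 233]) cube([2570, 98, 14]);


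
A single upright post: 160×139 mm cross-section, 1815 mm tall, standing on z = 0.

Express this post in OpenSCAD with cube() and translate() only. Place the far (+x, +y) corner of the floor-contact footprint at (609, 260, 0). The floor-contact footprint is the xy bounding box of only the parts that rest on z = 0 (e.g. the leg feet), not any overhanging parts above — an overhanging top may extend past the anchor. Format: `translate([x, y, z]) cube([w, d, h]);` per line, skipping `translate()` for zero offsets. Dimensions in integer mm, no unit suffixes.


translate([449, 121, 0]) cube([160, 139, 1815]);


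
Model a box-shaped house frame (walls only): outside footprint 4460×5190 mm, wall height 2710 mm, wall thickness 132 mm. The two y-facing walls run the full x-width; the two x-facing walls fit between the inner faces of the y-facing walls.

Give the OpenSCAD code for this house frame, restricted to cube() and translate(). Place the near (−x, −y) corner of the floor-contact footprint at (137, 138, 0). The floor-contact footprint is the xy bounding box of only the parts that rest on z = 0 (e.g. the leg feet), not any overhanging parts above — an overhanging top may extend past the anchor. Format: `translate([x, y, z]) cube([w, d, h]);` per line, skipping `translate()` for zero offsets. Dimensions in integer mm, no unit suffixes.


translate([137, 138, 0]) cube([4460, 132, 2710]);
translate([137, 5196, 0]) cube([4460, 132, 2710]);
translate([137, 270, 0]) cube([132, 4926, 2710]);
translate([4465, 270, 0]) cube([132, 4926, 2710]);


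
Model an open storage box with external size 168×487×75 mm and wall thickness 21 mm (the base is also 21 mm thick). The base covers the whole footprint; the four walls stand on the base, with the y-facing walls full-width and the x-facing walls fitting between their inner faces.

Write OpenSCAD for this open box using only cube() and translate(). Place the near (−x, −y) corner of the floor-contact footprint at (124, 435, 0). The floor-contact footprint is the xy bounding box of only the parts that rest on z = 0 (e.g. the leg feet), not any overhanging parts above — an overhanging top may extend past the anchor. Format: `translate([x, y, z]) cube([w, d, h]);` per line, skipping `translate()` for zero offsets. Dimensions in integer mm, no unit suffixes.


translate([124, 435, 0]) cube([168, 487, 21]);
translate([124, 435, 21]) cube([168, 21, 54]);
translate([124, 901, 21]) cube([168, 21, 54]);
translate([124, 456, 21]) cube([21, 445, 54]);
translate([271, 456, 21]) cube([21, 445, 54]);


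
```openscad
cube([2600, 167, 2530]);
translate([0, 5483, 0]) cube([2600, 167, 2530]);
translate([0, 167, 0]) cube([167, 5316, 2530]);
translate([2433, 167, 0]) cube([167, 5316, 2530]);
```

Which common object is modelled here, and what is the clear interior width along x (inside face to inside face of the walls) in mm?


A house (or room) frame. The interior width is 2266 mm.

Four 2530 mm walls enclosing a rectangle with no floor or roof — a room or house frame. Outside width is 2600 mm and wall thickness is 167 mm, so the interior width is 2600 − 2 × 167 = 2266 mm.


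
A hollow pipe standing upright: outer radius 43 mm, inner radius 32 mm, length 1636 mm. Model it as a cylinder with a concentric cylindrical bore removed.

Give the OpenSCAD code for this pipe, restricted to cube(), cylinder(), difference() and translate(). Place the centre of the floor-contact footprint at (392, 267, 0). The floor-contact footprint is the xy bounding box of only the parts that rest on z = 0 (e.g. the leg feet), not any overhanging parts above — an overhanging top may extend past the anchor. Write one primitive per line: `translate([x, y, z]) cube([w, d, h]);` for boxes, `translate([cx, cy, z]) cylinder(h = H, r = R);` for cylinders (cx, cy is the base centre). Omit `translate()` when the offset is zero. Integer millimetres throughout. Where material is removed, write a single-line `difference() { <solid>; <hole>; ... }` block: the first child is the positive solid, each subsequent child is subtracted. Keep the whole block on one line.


difference() { translate([392, 267, 0]) cylinder(h = 1636, r = 43); translate([392, 267, 0]) cylinder(h = 1636, r = 32); }


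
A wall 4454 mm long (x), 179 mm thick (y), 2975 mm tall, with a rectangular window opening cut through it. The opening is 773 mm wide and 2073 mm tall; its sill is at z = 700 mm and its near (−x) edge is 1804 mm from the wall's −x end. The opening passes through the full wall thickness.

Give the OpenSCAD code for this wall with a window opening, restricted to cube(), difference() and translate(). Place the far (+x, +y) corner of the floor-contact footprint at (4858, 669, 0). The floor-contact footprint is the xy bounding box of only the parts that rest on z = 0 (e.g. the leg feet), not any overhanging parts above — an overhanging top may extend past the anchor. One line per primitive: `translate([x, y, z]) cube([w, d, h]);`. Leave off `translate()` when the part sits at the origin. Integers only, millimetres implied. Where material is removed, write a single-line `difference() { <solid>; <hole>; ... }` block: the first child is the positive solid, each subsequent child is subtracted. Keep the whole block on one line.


difference() { translate([404, 490, 0]) cube([4454, 179, 2975]); translate([2208, 490, 700]) cube([773, 179, 2073]); }


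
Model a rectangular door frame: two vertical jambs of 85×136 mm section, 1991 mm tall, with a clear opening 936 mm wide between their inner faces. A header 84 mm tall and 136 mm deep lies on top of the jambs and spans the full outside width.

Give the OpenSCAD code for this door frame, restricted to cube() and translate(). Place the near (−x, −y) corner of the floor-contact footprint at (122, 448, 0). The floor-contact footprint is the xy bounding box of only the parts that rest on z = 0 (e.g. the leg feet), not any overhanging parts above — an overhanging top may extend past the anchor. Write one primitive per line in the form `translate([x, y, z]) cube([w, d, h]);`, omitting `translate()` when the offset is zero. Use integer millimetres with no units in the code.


translate([122, 448, 0]) cube([85, 136, 1991]);
translate([1143, 448, 0]) cube([85, 136, 1991]);
translate([122, 448, 1991]) cube([1106, 136, 84]);


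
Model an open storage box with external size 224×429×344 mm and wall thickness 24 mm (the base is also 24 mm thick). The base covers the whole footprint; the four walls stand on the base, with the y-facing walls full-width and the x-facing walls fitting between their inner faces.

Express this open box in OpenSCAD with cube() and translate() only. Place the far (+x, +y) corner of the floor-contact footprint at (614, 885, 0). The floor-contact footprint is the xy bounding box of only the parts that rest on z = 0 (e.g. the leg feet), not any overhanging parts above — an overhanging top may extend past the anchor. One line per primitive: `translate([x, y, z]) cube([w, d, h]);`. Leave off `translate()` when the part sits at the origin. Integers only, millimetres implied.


translate([390, 456, 0]) cube([224, 429, 24]);
translate([390, 456, 24]) cube([224, 24, 320]);
translate([390, 861, 24]) cube([224, 24, 320]);
translate([390, 480, 24]) cube([24, 381, 320]);
translate([590, 480, 24]) cube([24, 381, 320]);


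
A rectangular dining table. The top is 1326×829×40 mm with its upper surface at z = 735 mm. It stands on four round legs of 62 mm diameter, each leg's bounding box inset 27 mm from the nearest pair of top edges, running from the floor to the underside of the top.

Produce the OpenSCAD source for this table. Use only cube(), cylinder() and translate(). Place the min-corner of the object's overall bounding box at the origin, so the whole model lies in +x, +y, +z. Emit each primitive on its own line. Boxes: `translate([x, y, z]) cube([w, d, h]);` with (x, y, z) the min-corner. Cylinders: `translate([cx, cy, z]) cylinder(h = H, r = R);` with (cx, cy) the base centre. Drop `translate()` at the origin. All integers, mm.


translate([0, 0, 695]) cube([1326, 829, 40]);
translate([58, 58, 0]) cylinder(h = 695, r = 31);
translate([1268, 58, 0]) cylinder(h = 695, r = 31);
translate([58, 771, 0]) cylinder(h = 695, r = 31);
translate([1268, 771, 0]) cylinder(h = 695, r = 31);


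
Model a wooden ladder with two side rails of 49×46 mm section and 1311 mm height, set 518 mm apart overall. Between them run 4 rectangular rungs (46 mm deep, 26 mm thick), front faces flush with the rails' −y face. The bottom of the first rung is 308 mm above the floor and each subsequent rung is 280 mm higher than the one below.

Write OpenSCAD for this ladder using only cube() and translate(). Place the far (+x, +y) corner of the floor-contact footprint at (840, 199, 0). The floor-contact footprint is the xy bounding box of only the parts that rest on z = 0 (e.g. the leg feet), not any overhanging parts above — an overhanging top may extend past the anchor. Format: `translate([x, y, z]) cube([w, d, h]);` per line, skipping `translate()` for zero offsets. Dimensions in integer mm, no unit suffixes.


translate([322, 153, 0]) cube([49, 46, 1311]);
translate([791, 153, 0]) cube([49, 46, 1311]);
translate([371, 153, 308]) cube([420, 46, 26]);
translate([371, 153, 588]) cube([420, 46, 26]);
translate([371, 153, 868]) cube([420, 46, 26]);
translate([371, 153, 1148]) cube([420, 46, 26]);


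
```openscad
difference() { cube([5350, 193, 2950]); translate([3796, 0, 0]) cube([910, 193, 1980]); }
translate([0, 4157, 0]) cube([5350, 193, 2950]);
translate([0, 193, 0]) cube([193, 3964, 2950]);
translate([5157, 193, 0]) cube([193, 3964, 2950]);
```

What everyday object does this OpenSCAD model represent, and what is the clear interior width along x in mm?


A single room. The interior width is 4964 mm.

Four walls enclosing a rectangle with a door in the front wall — a room. Outside width 5350 minus two 193 mm walls gives 4964 mm.


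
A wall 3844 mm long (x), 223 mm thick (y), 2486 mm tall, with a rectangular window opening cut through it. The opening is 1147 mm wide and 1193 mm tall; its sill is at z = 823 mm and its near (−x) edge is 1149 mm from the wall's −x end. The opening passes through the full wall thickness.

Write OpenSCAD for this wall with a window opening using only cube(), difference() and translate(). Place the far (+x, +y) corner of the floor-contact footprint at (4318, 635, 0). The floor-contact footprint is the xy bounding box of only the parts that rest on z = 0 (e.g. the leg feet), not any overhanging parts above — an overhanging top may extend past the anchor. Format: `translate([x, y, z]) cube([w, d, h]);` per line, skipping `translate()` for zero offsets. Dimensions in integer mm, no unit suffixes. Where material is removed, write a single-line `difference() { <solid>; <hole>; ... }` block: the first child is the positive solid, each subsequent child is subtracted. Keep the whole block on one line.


difference() { translate([474, 412, 0]) cube([3844, 223, 2486]); translate([1623, 412, 823]) cube([1147, 223, 1193]); }


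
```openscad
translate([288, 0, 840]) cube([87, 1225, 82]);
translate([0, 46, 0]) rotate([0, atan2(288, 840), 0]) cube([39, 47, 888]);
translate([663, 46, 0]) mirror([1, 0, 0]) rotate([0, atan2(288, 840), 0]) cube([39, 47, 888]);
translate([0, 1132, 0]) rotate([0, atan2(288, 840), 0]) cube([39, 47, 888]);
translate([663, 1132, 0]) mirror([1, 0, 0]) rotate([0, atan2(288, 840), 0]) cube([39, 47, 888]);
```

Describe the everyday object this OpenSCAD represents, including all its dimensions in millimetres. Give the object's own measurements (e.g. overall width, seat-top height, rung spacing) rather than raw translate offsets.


A sawhorse. A 87×1225×82 mm beam (x, y, z) sits on two A-frame leg pairs. Each pair is two raked legs of 39×47 mm section (47 mm along y) splaying symmetrically in x. Each leg rises 840 mm vertically over 288 mm of horizontal reach and is 888 mm long along its own axis. Every leg's outer bottom edge rests on the floor and its outer top edge meets a bottom edge of the beam — the left legs (tilting toward +x) meet the beam's −x bottom edge, the right legs (their mirror images, tilting toward −x) meet its +x bottom edge — so the leg tops tuck under the beam, the beam's underside is 840 mm above the floor, and the feet are 663 mm apart outside-to-outside with the beam centred between them. The two leg pairs are set in 46 mm from either end of the beam.


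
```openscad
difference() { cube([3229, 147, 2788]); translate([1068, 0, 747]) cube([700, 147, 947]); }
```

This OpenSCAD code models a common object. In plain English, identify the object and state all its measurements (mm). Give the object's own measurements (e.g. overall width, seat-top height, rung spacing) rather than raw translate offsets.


A wall 3229 mm long (x), 147 mm thick (y), 2788 mm tall, with a rectangular window opening cut through it. The opening is 700 mm wide and 947 mm tall; its sill is at z = 747 mm and its near (−x) edge is 1068 mm from the wall's −x end. The opening passes through the full wall thickness.


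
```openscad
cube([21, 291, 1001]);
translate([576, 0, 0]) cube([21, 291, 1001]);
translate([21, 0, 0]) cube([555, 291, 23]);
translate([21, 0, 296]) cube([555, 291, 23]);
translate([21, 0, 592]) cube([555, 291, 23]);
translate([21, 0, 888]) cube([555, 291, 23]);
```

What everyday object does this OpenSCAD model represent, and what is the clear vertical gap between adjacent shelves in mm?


A bookshelf. The clear shelf gap is 273 mm.

Two tall side panels with 4 horizontal boards between them — a bookshelf. The first two shelf undersides are at z = 0 and z = 296; with shelf thickness 23, the clear gap is 296 − 0 − 23 = 273 mm.


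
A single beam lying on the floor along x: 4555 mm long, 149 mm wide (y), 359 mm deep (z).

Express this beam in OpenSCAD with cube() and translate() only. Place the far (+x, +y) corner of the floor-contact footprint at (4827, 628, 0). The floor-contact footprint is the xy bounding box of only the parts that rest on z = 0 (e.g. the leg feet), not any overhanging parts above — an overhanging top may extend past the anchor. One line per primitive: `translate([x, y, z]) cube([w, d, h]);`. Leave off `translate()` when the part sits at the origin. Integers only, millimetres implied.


translate([272, 479, 0]) cube([4555, 149, 359]);
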